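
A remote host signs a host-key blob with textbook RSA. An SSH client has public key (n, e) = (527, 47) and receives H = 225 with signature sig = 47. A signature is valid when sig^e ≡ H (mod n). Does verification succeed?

passes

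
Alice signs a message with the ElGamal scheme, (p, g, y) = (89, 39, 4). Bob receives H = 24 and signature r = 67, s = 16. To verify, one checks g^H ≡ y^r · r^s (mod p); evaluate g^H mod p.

8

39^24 mod 89 = 8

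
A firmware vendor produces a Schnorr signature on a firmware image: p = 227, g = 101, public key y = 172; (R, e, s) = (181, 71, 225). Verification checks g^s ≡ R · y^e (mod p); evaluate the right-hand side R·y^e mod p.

172^71 mod 227 = 212
R · y^e ≡ 181·212 = 38372 ≡ 9 (mod 227)

9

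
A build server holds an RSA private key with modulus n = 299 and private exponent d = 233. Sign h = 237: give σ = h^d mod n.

h^2 ≡ 237^2 = 56169 ≡ 256
h^4 ≡ 256^2 = 65536 ≡ 55
h^8 ≡ 55^2 = 3025 ≡ 35
h^16 ≡ 35^2 = 1225 ≡ 29
h^32 ≡ 29^2 = 841 ≡ 243
h^64 ≡ 243^2 = 59049 ≡ 146
h^128 ≡ 146^2 = 21316 ≡ 87
233 = 128 + 64 + 32 + 8 + 1, so h^233 ≡ 87·146·243·35·237 ≡ 204 (mod 299)

204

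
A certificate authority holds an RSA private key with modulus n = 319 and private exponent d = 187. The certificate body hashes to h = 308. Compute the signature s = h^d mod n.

Squares mod 319: h^1≡308, h^2≡121, h^4≡286, h^8≡132, h^16≡198, h^32≡286, h^64≡132, h^128≡198
187 = 128 + 32 + 16 + 8 + 2 + 1, so h^187 ≡ 198·286·198·132·121·308 ≡ 275 (mod 319)

275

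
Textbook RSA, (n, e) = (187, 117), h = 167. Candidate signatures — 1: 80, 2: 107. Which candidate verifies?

Candidate 1: 80^117 mod 187 = 20
Candidate 2: 107^117 mod 187 = 167
  → matches h = 167

2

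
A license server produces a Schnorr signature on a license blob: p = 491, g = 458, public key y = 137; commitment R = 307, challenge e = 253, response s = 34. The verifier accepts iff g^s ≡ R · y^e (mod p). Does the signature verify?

g^s mod p:
458^2 = 209764 ≡ 107
458^4 ≡ 107^2 = 11449 ≡ 156
458^8 ≡ 156^2 = 24336 ≡ 277
458^16 ≡ 277^2 = 76729 ≡ 133
458^32 ≡ 133^2 = 17689 ≡ 13
34 = 32 + 2, so 458^34 ≡ 13·107 ≡ 409 (mod 491)
R · y^e mod p:
137^2 = 18769 ≡ 111
137^4 ≡ 111^2 = 12321 ≡ 46
137^8 ≡ 46^2 = 2116 ≡ 152
137^16 ≡ 152^2 = 23104 ≡ 27
137^32 ≡ 27^2 = 729 ≡ 238
137^64 ≡ 238^2 = 56644 ≡ 179
137^128 ≡ 179^2 = 32041 ≡ 126
253 = 128 + 64 + 32 + 16 + 8 + 4 + 1, so 137^253 ≡ 126·179·238·27·152·46·137 ≡ 339 (mod 491)
307·339 = 104073 ≡ 472 (mod 491)
409 ≠ 472; the check fails.

does not verify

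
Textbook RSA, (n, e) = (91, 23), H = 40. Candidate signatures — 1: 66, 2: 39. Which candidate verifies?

1

Candidate 1: Squares mod 91: 66^1≡66, 66^2≡79, 66^4≡53, 66^8≡79, 66^16≡53; 23 = 16 + 4 + 2 + 1, so 66^23 ≡ 53·53·79·66 ≡ 40 (mod 91)
  → matches H = 40
Candidate 2: Squares mod 91: 39^1≡39, 39^2≡65, 39^4≡39, 39^8≡65, 39^16≡39; 23 = 16 + 4 + 2 + 1, so 39^23 ≡ 39·39·65·39 ≡ 65 (mod 91)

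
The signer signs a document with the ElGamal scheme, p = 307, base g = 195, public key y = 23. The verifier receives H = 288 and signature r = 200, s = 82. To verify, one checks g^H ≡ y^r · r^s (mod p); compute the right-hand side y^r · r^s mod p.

280

23^2 = 529 ≡ 222
23^4 ≡ 222^2 = 49284 ≡ 164
23^8 ≡ 164^2 = 26896 ≡ 187
23^16 ≡ 187^2 = 34969 ≡ 278
23^32 ≡ 278^2 = 77284 ≡ 227
23^64 ≡ 227^2 = 51529 ≡ 260
23^128 ≡ 260^2 = 67600 ≡ 60
200 = 128 + 64 + 8, so 23^200 ≡ 60·260·187 ≡ 86 (mod 307)
200^2 = 40000 ≡ 90
200^4 ≡ 90^2 = 8100 ≡ 118
200^8 ≡ 118^2 = 13924 ≡ 109
200^16 ≡ 109^2 = 11881 ≡ 215
200^32 ≡ 215^2 = 46225 ≡ 175
200^64 ≡ 175^2 = 30625 ≡ 232
82 = 64 + 16 + 2, so 200^82 ≡ 232·215·90 ≡ 246 (mod 307)
y^r · r^s ≡ 86·246 = 21156 ≡ 280 (mod 307)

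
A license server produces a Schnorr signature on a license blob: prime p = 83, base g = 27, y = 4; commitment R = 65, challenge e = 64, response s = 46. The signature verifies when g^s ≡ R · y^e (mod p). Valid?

no

g^s mod p:
27^2 = 729 ≡ 65
27^4 ≡ 65^2 = 4225 ≡ 75
27^8 ≡ 75^2 = 5625 ≡ 64
27^16 ≡ 64^2 = 4096 ≡ 29
27^32 ≡ 29^2 = 841 ≡ 11
46 = 32 + 8 + 4 + 2, so 27^46 ≡ 11·64·75·65 ≡ 33 (mod 83)
R · y^e mod p:
4^2 = 16
4^4 ≡ 16^2 = 256 ≡ 7
4^8 ≡ 7^2 = 49
4^16 ≡ 49^2 = 2401 ≡ 77
4^32 ≡ 77^2 = 5929 ≡ 36
4^64 ≡ 36^2 = 1296 ≡ 51
65·51 = 3315 ≡ 78 (mod 83)
33 ≠ 78; the check fails.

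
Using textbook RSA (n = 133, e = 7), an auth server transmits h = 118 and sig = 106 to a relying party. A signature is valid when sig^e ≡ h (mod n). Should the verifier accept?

sig^2 ≡ 106^2 = 11236 ≡ 64
sig^4 ≡ 64^2 = 4096 ≡ 106
7 = 4 + 2 + 1, so sig^7 ≡ 106·64·106 ≡ 106 (mod 133)
sig^7 mod 133 = 106, but h = 118.

reject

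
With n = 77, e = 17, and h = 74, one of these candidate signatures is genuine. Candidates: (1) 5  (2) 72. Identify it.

2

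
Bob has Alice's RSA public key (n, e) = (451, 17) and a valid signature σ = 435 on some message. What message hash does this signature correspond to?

195

Squares mod 451: σ^1≡435, σ^2≡256, σ^4≡141, σ^8≡37, σ^16≡16
17 = 16 + 1, so σ^17 ≡ 16·435 ≡ 195 (mod 451)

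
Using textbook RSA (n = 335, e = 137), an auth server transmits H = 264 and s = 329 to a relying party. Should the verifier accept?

accept

s^2 ≡ 329^2 = 108241 ≡ 36
s^4 ≡ 36^2 = 1296 ≡ 291
s^8 ≡ 291^2 = 84681 ≡ 261
s^16 ≡ 261^2 = 68121 ≡ 116
s^32 ≡ 116^2 = 13456 ≡ 56
s^64 ≡ 56^2 = 3136 ≡ 121
s^128 ≡ 121^2 = 14641 ≡ 236
137 = 128 + 8 + 1, so s^137 ≡ 236·261·329 ≡ 264 (mod 335)
264 = H, so the signature checks out.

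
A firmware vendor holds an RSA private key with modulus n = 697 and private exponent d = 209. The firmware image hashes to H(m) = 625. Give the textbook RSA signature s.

693

(H(m))^2 ≡ 625^2 = 390625 ≡ 305
(H(m))^4 ≡ 305^2 = 93025 ≡ 324
(H(m))^8 ≡ 324^2 = 104976 ≡ 426
(H(m))^16 ≡ 426^2 = 181476 ≡ 256
(H(m))^32 ≡ 256^2 = 65536 ≡ 18
(H(m))^64 ≡ 18^2 = 324
(H(m))^128 ≡ 324^2 = 104976 ≡ 426
209 = 128 + 64 + 16 + 1, so (H(m))^209 ≡ 426·324·256·625 ≡ 693 (mod 697)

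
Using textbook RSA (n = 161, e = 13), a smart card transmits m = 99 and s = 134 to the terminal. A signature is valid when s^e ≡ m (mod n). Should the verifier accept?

s^2 ≡ 134^2 = 17956 ≡ 85
s^4 ≡ 85^2 = 7225 ≡ 141
s^8 ≡ 141^2 = 19881 ≡ 78
13 = 8 + 4 + 1, so s^13 ≡ 78·141·134 ≡ 99 (mod 161)
s^13 mod 161 = 99 matches m.

accept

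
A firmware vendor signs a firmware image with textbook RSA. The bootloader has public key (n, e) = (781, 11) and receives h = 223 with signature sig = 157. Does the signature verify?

verifies

Squares mod 781: sig^1≡157, sig^2≡438, sig^4≡499, sig^8≡643
11 = 8 + 2 + 1, so sig^11 ≡ 643·438·157 ≡ 223 (mod 781)
223 = h, so the signature checks out.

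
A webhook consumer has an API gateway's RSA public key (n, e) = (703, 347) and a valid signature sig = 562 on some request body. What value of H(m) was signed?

Squares mod 703: sig^1≡562, sig^2≡197, sig^4≡144, sig^8≡349, sig^16≡182, sig^32≡83, sig^64≡562, sig^128≡197, sig^256≡144
347 = 256 + 64 + 16 + 8 + 2 + 1, so sig^347 ≡ 144·562·182·349·197·562 ≡ 83 (mod 703)

83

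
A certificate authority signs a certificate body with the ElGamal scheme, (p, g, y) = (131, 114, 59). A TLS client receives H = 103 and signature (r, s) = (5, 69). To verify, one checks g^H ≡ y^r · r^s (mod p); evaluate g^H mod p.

12

114^2 = 12996 ≡ 27
114^4 ≡ 27^2 = 729 ≡ 74
114^8 ≡ 74^2 = 5476 ≡ 105
114^16 ≡ 105^2 = 11025 ≡ 21
114^32 ≡ 21^2 = 441 ≡ 48
114^64 ≡ 48^2 = 2304 ≡ 77
103 = 64 + 32 + 4 + 2 + 1, so 114^103 ≡ 77·48·74·27·114 ≡ 12 (mod 131)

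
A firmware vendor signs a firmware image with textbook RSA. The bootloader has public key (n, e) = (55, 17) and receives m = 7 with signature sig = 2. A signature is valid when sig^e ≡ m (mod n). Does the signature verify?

verifies

Squares mod 55: sig^1≡2, sig^2≡4, sig^4≡16, sig^8≡36, sig^16≡31
17 = 16 + 1, so sig^17 ≡ 31·2 ≡ 7 (mod 55)
7 = m, so the signature checks out.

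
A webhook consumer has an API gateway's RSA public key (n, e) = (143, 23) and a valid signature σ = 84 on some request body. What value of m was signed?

Squares mod 143: σ^1≡84, σ^2≡49, σ^4≡113, σ^8≡42, σ^16≡48
23 = 16 + 4 + 2 + 1, so σ^23 ≡ 48·113·49·84 ≡ 24 (mod 143)

24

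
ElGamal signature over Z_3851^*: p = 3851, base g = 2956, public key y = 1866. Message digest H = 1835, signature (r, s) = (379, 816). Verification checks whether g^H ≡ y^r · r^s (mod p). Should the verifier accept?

Left side g^H mod p:
2956^2 = 8737936 ≡ 17
2956^4 ≡ 17^2 = 289
2956^8 ≡ 289^2 = 83521 ≡ 2650
2956^16 ≡ 2650^2 = 7022500 ≡ 2127
2956^32 ≡ 2127^2 = 4524129 ≡ 3055
2956^64 ≡ 3055^2 = 9333025 ≡ 2052
2956^128 ≡ 2052^2 = 4210704 ≡ 1561
2956^256 ≡ 1561^2 = 2436721 ≡ 2889
2956^512 ≡ 2889^2 = 8346321 ≡ 1204
2956^1024 ≡ 1204^2 = 1449616 ≡ 1640
1835 = 1024 + 512 + 256 + 32 + 8 + 2 + 1, so 2956^1835 ≡ 1640·1204·2889·3055·2650·17·2956 ≡ 2863 (mod 3851)
Right side y^r · r^s mod p:
1866^2 = 3481956 ≡ 652
1866^4 ≡ 652^2 = 425104 ≡ 1494
1866^8 ≡ 1494^2 = 2232036 ≡ 2307
1866^16 ≡ 2307^2 = 5322249 ≡ 167
1866^32 ≡ 167^2 = 27889 ≡ 932
1866^64 ≡ 932^2 = 868624 ≡ 2149
1866^128 ≡ 2149^2 = 4618201 ≡ 852
1866^256 ≡ 852^2 = 725904 ≡ 1916
379 = 256 + 64 + 32 + 16 + 8 + 2 + 1, so 1866^379 ≡ 1916·2149·932·167·2307·652·1866 ≡ 2023 (mod 3851)
379^2 = 143641 ≡ 1154
379^4 ≡ 1154^2 = 1331716 ≡ 3121
379^8 ≡ 3121^2 = 9740641 ≡ 1462
379^16 ≡ 1462^2 = 2137444 ≡ 139
379^32 ≡ 139^2 = 19321 ≡ 66
379^64 ≡ 66^2 = 4356 ≡ 505
379^128 ≡ 505^2 = 255025 ≡ 859
379^256 ≡ 859^2 = 737881 ≡ 2340
379^512 ≡ 2340^2 = 5475600 ≡ 3329
816 = 512 + 256 + 32 + 16, so 379^816 ≡ 3329·2340·66·139 ≡ 1787 (mod 3851)
2023·1787 = 3615101 ≡ 2863 (mod 3851)
2863 ≡ 2863 (mod 3851), so the signature is genuine.

accept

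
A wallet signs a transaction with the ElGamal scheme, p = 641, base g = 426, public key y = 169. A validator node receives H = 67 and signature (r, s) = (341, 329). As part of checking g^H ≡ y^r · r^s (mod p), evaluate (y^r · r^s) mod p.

404

169^2 = 28561 ≡ 357
169^4 ≡ 357^2 = 127449 ≡ 531
169^8 ≡ 531^2 = 281961 ≡ 562
169^16 ≡ 562^2 = 315844 ≡ 472
169^32 ≡ 472^2 = 222784 ≡ 357
169^64 ≡ 357^2 = 127449 ≡ 531
169^128 ≡ 531^2 = 281961 ≡ 562
169^256 ≡ 562^2 = 315844 ≡ 472
341 = 256 + 64 + 16 + 4 + 1, so 169^341 ≡ 472·531·472·531·169 ≡ 169 (mod 641)
341^2 = 116281 ≡ 260
341^4 ≡ 260^2 = 67600 ≡ 295
341^8 ≡ 295^2 = 87025 ≡ 490
341^16 ≡ 490^2 = 240100 ≡ 366
341^32 ≡ 366^2 = 133956 ≡ 628
341^64 ≡ 628^2 = 394384 ≡ 169
341^128 ≡ 169^2 = 28561 ≡ 357
341^256 ≡ 357^2 = 127449 ≡ 531
329 = 256 + 64 + 8 + 1, so 341^329 ≡ 531·169·490·341 ≡ 211 (mod 641)
y^r · r^s ≡ 169·211 = 35659 ≡ 404 (mod 641)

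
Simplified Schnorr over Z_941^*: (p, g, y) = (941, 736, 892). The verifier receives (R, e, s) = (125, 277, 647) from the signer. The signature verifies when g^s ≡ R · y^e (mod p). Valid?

no

g^s mod p:
736^2 = 541696 ≡ 621
736^4 ≡ 621^2 = 385641 ≡ 772
736^8 ≡ 772^2 = 595984 ≡ 331
736^16 ≡ 331^2 = 109561 ≡ 405
736^32 ≡ 405^2 = 164025 ≡ 291
736^64 ≡ 291^2 = 84681 ≡ 932
736^128 ≡ 932^2 = 868624 ≡ 81
736^256 ≡ 81^2 = 6561 ≡ 915
736^512 ≡ 915^2 = 837225 ≡ 676
647 = 512 + 128 + 4 + 2 + 1, so 736^647 ≡ 676·81·772·621·736 ≡ 369 (mod 941)
R · y^e mod p:
892^2 = 795664 ≡ 519
892^4 ≡ 519^2 = 269361 ≡ 235
892^8 ≡ 235^2 = 55225 ≡ 647
892^16 ≡ 647^2 = 418609 ≡ 805
892^32 ≡ 805^2 = 648025 ≡ 617
892^64 ≡ 617^2 = 380689 ≡ 525
892^128 ≡ 525^2 = 275625 ≡ 853
892^256 ≡ 853^2 = 727609 ≡ 216
277 = 256 + 16 + 4 + 1, so 892^277 ≡ 216·805·235·892 ≡ 547 (mod 941)
125·547 = 68375 ≡ 623 (mod 941)
369 ≠ 623; the check fails.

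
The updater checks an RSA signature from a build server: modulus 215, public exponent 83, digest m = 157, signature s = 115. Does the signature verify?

does not verify

s^2 ≡ 115^2 = 13225 ≡ 110
s^4 ≡ 110^2 = 12100 ≡ 60
s^8 ≡ 60^2 = 3600 ≡ 160
s^16 ≡ 160^2 = 25600 ≡ 15
s^32 ≡ 15^2 = 225 ≡ 10
s^64 ≡ 10^2 = 100
83 = 64 + 16 + 2 + 1, so s^83 ≡ 100·15·110·115 ≡ 175 (mod 215)
The recovered value 175 does not match the digest 157.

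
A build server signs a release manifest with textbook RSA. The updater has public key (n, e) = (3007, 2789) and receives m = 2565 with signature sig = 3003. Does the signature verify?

sig^2 ≡ 3003^2 = 9018009 ≡ 16
sig^4 ≡ 16^2 = 256
sig^8 ≡ 256^2 = 65536 ≡ 2389
sig^16 ≡ 2389^2 = 5707321 ≡ 35
sig^32 ≡ 35^2 = 1225
sig^64 ≡ 1225^2 = 1500625 ≡ 132
sig^128 ≡ 132^2 = 17424 ≡ 2389
sig^256 ≡ 2389^2 = 5707321 ≡ 35
sig^512 ≡ 35^2 = 1225
sig^1024 ≡ 1225^2 = 1500625 ≡ 132
sig^2048 ≡ 132^2 = 17424 ≡ 2389
2789 = 2048 + 512 + 128 + 64 + 32 + 4 + 1, so sig^2789 ≡ 2389·1225·2389·132·1225·256·3003 ≡ 2565 (mod 3007)
2565 = m, so the signature checks out.

verifies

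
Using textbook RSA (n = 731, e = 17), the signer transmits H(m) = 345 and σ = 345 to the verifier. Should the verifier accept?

accept

Squares mod 731: σ^1≡345, σ^2≡603, σ^4≡302, σ^8≡560, σ^16≡1
17 = 16 + 1, so σ^17 ≡ 1·345 ≡ 345 (mod 731)
Since 345 equals the digest 345, verification succeeds.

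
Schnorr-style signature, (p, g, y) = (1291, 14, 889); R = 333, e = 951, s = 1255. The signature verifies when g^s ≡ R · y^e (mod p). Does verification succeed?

fails

g^s mod p:
Squares mod 1291: 14^1≡14, 14^2≡196, 14^4≡977, 14^8≡480, 14^16≡602, 14^32≡924, 14^64≡425, 14^128≡1176, 14^256≡315, 14^512≡1109, 14^1024≡849
1255 = 1024 + 128 + 64 + 32 + 4 + 2 + 1, so 14^1255 ≡ 849·1176·425·924·977·196·14 ≡ 1272 (mod 1291)
R · y^e mod p:
Squares mod 1291: 889^1≡889, 889^2≡229, 889^4≡801, 889^8≡1265, 889^16≡676, 889^32≡1253, 889^64≡153, 889^128≡171, 889^256≡839, 889^512≡326
951 = 512 + 256 + 128 + 32 + 16 + 4 + 2 + 1, so 889^951 ≡ 326·839·171·1253·676·801·229·889 ≡ 403 (mod 1291)
333·403 = 134199 ≡ 1226 (mod 1291)
1272 ≠ 1226; the check fails.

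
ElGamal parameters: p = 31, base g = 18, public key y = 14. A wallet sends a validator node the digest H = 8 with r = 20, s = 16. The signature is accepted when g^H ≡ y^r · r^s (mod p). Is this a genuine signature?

genuine

Left side g^H mod p:
Squares mod 31: 18^1≡18, 18^2≡14, 18^4≡10, 18^8≡7
18^8 ≡ 7 (mod 31)
Right side y^r · r^s mod p:
Squares mod 31: 14^1≡14, 14^2≡10, 14^4≡7, 14^8≡18, 14^16≡14
20 = 16 + 4, so 14^20 ≡ 14·7 ≡ 5 (mod 31)
Squares mod 31: 20^1≡20, 20^2≡28, 20^4≡9, 20^8≡19, 20^16≡20
20^16 ≡ 20 (mod 31)
5·20 = 100 ≡ 7 (mod 31)
7 ≡ 7 (mod 31), so the signature is genuine.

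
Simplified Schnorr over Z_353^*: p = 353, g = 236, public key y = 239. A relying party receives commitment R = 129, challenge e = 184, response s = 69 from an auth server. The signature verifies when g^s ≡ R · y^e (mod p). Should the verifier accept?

accept

g^s mod p:
Squares mod 353: 236^1≡236, 236^2≡275, 236^4≡83, 236^8≡182, 236^16≡295, 236^32≡187, 236^64≡22
69 = 64 + 4 + 1, so 236^69 ≡ 22·83·236 ≡ 276 (mod 353)
R · y^e mod p:
Squares mod 353: 239^1≡239, 239^2≡288, 239^4≡342, 239^8≡121, 239^16≡168, 239^32≡337, 239^64≡256, 239^128≡231
184 = 128 + 32 + 16 + 8, so 239^184 ≡ 231·337·168·121 ≡ 232 (mod 353)
129·232 = 29928 ≡ 276 (mod 353)
276 ≡ 276 (mod 353); signature holds.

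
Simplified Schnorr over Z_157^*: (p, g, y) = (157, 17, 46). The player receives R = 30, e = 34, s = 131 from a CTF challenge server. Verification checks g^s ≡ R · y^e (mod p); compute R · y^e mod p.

47

46^2 = 2116 ≡ 75
46^4 ≡ 75^2 = 5625 ≡ 130
46^8 ≡ 130^2 = 16900 ≡ 101
46^16 ≡ 101^2 = 10201 ≡ 153
46^32 ≡ 153^2 = 23409 ≡ 16
34 = 32 + 2, so 46^34 ≡ 16·75 ≡ 101 (mod 157)
R · y^e ≡ 30·101 = 3030 ≡ 47 (mod 157)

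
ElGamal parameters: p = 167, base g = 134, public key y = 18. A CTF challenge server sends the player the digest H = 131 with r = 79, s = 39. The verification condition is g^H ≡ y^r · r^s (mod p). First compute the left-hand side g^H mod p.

146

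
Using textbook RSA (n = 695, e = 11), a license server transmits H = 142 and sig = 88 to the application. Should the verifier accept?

accept

sig^2 ≡ 88^2 = 7744 ≡ 99
sig^4 ≡ 99^2 = 9801 ≡ 71
sig^8 ≡ 71^2 = 5041 ≡ 176
11 = 8 + 2 + 1, so sig^11 ≡ 176·99·88 ≡ 142 (mod 695)
Since 142 equals the digest 142, verification succeeds.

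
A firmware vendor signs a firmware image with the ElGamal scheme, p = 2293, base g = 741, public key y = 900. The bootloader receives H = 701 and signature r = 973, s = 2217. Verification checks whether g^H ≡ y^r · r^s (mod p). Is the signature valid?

Left side g^H mod p:
741^701 mod 2293 = 435
Right side y^r · r^s mod p:
900^973 mod 2293 = 1394
973^2217 mod 2293 = 1183
1394·1183 = 1649102 ≡ 435 (mod 2293)
435 ≡ 435 (mod 2293), so the signature is genuine.

valid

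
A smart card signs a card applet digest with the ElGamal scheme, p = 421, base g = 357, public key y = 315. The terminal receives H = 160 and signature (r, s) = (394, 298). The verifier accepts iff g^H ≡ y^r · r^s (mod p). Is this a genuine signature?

Left side g^H mod p:
Squares mod 421: 357^1≡357, 357^2≡307, 357^4≡366, 357^8≡78, 357^16≡190, 357^32≡315, 357^64≡290, 357^128≡321
160 = 128 + 32, so 357^160 ≡ 321·315 ≡ 75 (mod 421)
Right side y^r · r^s mod p:
Squares mod 421: 315^1≡315, 315^2≡290, 315^4≡321, 315^8≡317, 315^16≡291, 315^32≡60, 315^64≡232, 315^128≡357, 315^256≡307
394 = 256 + 128 + 8 + 2, so 315^394 ≡ 307·357·317·290 ≡ 78 (mod 421)
Squares mod 421: 394^1≡394, 394^2≡308, 394^4≡139, 394^8≡376, 394^16≡341, 394^32≡85, 394^64≡68, 394^128≡414, 394^256≡49
298 = 256 + 32 + 8 + 2, so 394^298 ≡ 49·85·376·308 ≡ 199 (mod 421)
78·199 = 15522 ≡ 366 (mod 421)
75 ≠ 366, so verification fails.

forged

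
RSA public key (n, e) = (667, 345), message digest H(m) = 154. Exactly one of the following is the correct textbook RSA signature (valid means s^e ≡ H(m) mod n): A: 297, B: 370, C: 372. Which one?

B

Candidate A: Squares mod 667: 297^1≡297, 297^2≡165, 297^4≡545, 297^8≡210, 297^16≡78, 297^32≡81, 297^64≡558, 297^128≡542, 297^256≡284; 345 = 256 + 64 + 16 + 8 + 1, so 297^345 ≡ 284·558·78·210·297 ≡ 513 (mod 667)
Candidate B: Squares mod 667: 370^1≡370, 370^2≡165, 370^4≡545, 370^8≡210, 370^16≡78, 370^32≡81, 370^64≡558, 370^128≡542, 370^256≡284; 345 = 256 + 64 + 16 + 8 + 1, so 370^345 ≡ 284·558·78·210·370 ≡ 154 (mod 667)
  → matches H(m) = 154
Candidate C: Squares mod 667: 372^1≡372, 372^2≡315, 372^4≡509, 372^8≡285, 372^16≡518, 372^32≡190, 372^64≡82, 372^128≡54, 372^256≡248; 345 = 256 + 64 + 16 + 8 + 1, so 372^345 ≡ 248·82·518·285·372 ≡ 141 (mod 667)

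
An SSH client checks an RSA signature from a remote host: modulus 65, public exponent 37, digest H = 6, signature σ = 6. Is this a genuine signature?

Squares mod 65: σ^1≡6, σ^2≡36, σ^4≡61, σ^8≡16, σ^16≡61, σ^32≡16
37 = 32 + 4 + 1, so σ^37 ≡ 16·61·6 ≡ 6 (mod 65)
6 = H, so the signature checks out.

genuine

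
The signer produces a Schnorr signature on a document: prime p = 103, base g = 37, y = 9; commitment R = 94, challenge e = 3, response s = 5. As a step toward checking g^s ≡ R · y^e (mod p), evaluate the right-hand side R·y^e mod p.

31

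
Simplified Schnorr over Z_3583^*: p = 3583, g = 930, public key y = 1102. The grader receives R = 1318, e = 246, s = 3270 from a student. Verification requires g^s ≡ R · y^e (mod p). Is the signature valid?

valid

g^s mod p:
Squares mod 3583: 930^1≡930, 930^2≡1397, 930^4≡2457, 930^8≡3077, 930^16≡1643, 930^32≡1450, 930^64≡2862, 930^128≡306, 930^256≡478, 930^512≡2755, 930^1024≡1231, 930^2048≡3335
3270 = 2048 + 1024 + 128 + 64 + 4 + 2, so 930^3270 ≡ 3335·1231·306·2862·2457·1397 ≡ 1327 (mod 3583)
R · y^e mod p:
Squares mod 3583: 1102^1≡1102, 1102^2≡3350, 1102^4≡544, 1102^8≡2130, 1102^16≡822, 1102^32≡2080, 1102^64≡1719, 1102^128≡2569
246 = 128 + 64 + 32 + 16 + 4 + 2, so 1102^246 ≡ 2569·1719·2080·822·544·3350 ≡ 3304 (mod 3583)
1318·3304 = 4354672 ≡ 1327 (mod 3583)
1327 ≡ 1327 (mod 3583); signature holds.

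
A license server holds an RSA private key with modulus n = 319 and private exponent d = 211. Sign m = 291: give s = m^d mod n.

291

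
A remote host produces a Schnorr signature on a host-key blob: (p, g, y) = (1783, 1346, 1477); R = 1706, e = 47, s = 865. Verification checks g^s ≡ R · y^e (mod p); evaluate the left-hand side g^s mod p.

1346^2 = 1811716 ≡ 188
1346^4 ≡ 188^2 = 35344 ≡ 1467
1346^8 ≡ 1467^2 = 2152089 ≡ 8
1346^16 ≡ 8^2 = 64
1346^32 ≡ 64^2 = 4096 ≡ 530
1346^64 ≡ 530^2 = 280900 ≡ 969
1346^128 ≡ 969^2 = 938961 ≡ 1103
1346^256 ≡ 1103^2 = 1216609 ≡ 603
1346^512 ≡ 603^2 = 363609 ≡ 1660
865 = 512 + 256 + 64 + 32 + 1, so 1346^865 ≡ 1660·603·969·530·1346 ≡ 1303 (mod 1783)

1303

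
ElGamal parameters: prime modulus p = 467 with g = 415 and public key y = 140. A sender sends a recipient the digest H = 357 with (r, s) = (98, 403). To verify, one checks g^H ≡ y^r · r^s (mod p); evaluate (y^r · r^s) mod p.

Squares mod 467: 140^1≡140, 140^2≡453, 140^4≡196, 140^8≡122, 140^16≡407, 140^32≡331, 140^64≡283
98 = 64 + 32 + 2, so 140^98 ≡ 283·331·453 ≡ 381 (mod 467)
Squares mod 467: 98^1≡98, 98^2≡264, 98^4≡113, 98^8≡160, 98^16≡382, 98^32≡220, 98^64≡299, 98^128≡204, 98^256≡53
403 = 256 + 128 + 16 + 2 + 1, so 98^403 ≡ 53·204·382·264·98 ≡ 194 (mod 467)
y^r · r^s ≡ 381·194 = 73914 ≡ 128 (mod 467)

128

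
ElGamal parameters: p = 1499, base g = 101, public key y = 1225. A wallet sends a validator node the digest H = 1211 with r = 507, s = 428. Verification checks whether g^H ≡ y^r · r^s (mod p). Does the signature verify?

Left side g^H mod p:
101^2 = 10201 ≡ 1207
101^4 ≡ 1207^2 = 1456849 ≡ 1320
101^8 ≡ 1320^2 = 1742400 ≡ 562
101^16 ≡ 562^2 = 315844 ≡ 1054
101^32 ≡ 1054^2 = 1110916 ≡ 157
101^64 ≡ 157^2 = 24649 ≡ 665
101^128 ≡ 665^2 = 442225 ≡ 20
101^256 ≡ 20^2 = 400
101^512 ≡ 400^2 = 160000 ≡ 1106
101^1024 ≡ 1106^2 = 1223236 ≡ 52
1211 = 1024 + 128 + 32 + 16 + 8 + 2 + 1, so 101^1211 ≡ 52·20·157·1054·562·1207·101 ≡ 1394 (mod 1499)
Right side y^r · r^s mod p:
1225^2 = 1500625 ≡ 126
1225^4 ≡ 126^2 = 15876 ≡ 886
1225^8 ≡ 886^2 = 784996 ≡ 1019
1225^16 ≡ 1019^2 = 1038361 ≡ 1053
1225^32 ≡ 1053^2 = 1108809 ≡ 1048
1225^64 ≡ 1048^2 = 1098304 ≡ 1036
1225^128 ≡ 1036^2 = 1073296 ≡ 12
1225^256 ≡ 12^2 = 144
507 = 256 + 128 + 64 + 32 + 16 + 8 + 2 + 1, so 1225^507 ≡ 144·12·1036·1048·1053·1019·126·1225 ≡ 1131 (mod 1499)
507^2 = 257049 ≡ 720
507^4 ≡ 720^2 = 518400 ≡ 1245
507^8 ≡ 1245^2 = 1550025 ≡ 59
507^16 ≡ 59^2 = 3481 ≡ 483
507^32 ≡ 483^2 = 233289 ≡ 944
507^64 ≡ 944^2 = 891136 ≡ 730
507^128 ≡ 730^2 = 532900 ≡ 755
507^256 ≡ 755^2 = 570025 ≡ 405
428 = 256 + 128 + 32 + 8 + 4, so 507^428 ≡ 405·755·944·59·1245 ≡ 151 (mod 1499)
1131·151 = 170781 ≡ 1394 (mod 1499)
1394 ≡ 1394 (mod 1499), so the signature is genuine.

verifies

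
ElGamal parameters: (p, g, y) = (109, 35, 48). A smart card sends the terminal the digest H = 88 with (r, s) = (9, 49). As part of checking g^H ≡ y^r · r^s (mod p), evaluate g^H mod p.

35^2 = 1225 ≡ 26
35^4 ≡ 26^2 = 676 ≡ 22
35^8 ≡ 22^2 = 484 ≡ 48
35^16 ≡ 48^2 = 2304 ≡ 15
35^32 ≡ 15^2 = 225 ≡ 7
35^64 ≡ 7^2 = 49
88 = 64 + 16 + 8, so 35^88 ≡ 49·15·48 ≡ 73 (mod 109)

73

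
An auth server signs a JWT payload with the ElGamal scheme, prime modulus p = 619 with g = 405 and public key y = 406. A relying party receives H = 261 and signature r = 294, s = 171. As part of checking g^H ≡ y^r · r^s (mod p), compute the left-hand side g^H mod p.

141

405^2 = 164025 ≡ 609
405^4 ≡ 609^2 = 370881 ≡ 100
405^8 ≡ 100^2 = 10000 ≡ 96
405^16 ≡ 96^2 = 9216 ≡ 550
405^32 ≡ 550^2 = 302500 ≡ 428
405^64 ≡ 428^2 = 183184 ≡ 579
405^128 ≡ 579^2 = 335241 ≡ 362
405^256 ≡ 362^2 = 131044 ≡ 435
261 = 256 + 4 + 1, so 405^261 ≡ 435·100·405 ≡ 141 (mod 619)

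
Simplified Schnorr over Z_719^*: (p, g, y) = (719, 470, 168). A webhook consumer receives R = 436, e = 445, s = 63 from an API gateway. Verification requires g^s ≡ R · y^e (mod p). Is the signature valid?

g^s mod p:
470^63 mod 719 = 394
R · y^e mod p:
168^445 mod 719 = 234
436·234 = 102024 ≡ 645 (mod 719)
394 ≠ 645; the check fails.

invalid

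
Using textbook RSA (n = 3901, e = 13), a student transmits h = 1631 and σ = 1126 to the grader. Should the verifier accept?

σ^2 ≡ 1126^2 = 1267876 ≡ 51
σ^4 ≡ 51^2 = 2601
σ^8 ≡ 2601^2 = 6765201 ≡ 867
13 = 8 + 4 + 1, so σ^13 ≡ 867·2601·1126 ≡ 1631 (mod 3901)
σ^13 mod 3901 = 1631 matches h.

accept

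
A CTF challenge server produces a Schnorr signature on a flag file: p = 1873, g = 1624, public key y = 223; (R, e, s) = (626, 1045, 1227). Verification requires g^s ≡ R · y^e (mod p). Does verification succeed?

g^s mod p:
Squares mod 1873: 1624^1≡1624, 1624^2≡192, 1624^4≡1277, 1624^8≡1219, 1624^16≡672, 1624^32≡191, 1624^64≡894, 1624^128≡1338, 1624^256≡1529, 1624^512≡337, 1624^1024≡1189
1227 = 1024 + 128 + 64 + 8 + 2 + 1, so 1624^1227 ≡ 1189·1338·894·1219·192·1624 ≡ 1500 (mod 1873)
R · y^e mod p:
Squares mod 1873: 223^1≡223, 223^2≡1031, 223^4≡970, 223^8≡654, 223^16≡672, 223^32≡191, 223^64≡894, 223^128≡1338, 223^256≡1529, 223^512≡337, 223^1024≡1189
1045 = 1024 + 16 + 4 + 1, so 223^1045 ≡ 1189·672·970·223 ≡ 484 (mod 1873)
626·484 = 302984 ≡ 1431 (mod 1873)
1500 ≠ 1431; the check fails.

fails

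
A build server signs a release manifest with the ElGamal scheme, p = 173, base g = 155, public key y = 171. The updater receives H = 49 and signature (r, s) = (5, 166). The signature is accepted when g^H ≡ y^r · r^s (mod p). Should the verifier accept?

Left side g^H mod p:
Squares mod 173: 155^1≡155, 155^2≡151, 155^4≡138, 155^8≡14, 155^16≡23, 155^32≡10
49 = 32 + 16 + 1, so 155^49 ≡ 10·23·155 ≡ 12 (mod 173)
Right side y^r · r^s mod p:
Squares mod 173: 171^1≡171, 171^2≡4, 171^4≡16
5 = 4 + 1, so 171^5 ≡ 16·171 ≡ 141 (mod 173)
Squares mod 173: 5^1≡5, 5^2≡25, 5^4≡106, 5^8≡164, 5^16≡81, 5^32≡160, 5^64≡169, 5^128≡16
166 = 128 + 32 + 4 + 2, so 5^166 ≡ 16·160·106·25 ≡ 151 (mod 173)
141·151 = 21291 ≡ 12 (mod 173)
12 ≡ 12 (mod 173), so the signature is genuine.

accept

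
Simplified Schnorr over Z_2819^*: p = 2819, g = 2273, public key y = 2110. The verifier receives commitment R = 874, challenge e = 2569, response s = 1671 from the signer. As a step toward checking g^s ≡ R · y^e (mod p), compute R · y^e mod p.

Squares mod 2819: 2110^1≡2110, 2110^2≡899, 2110^4≡1967, 2110^8≡1421, 2110^16≡837, 2110^32≡1457, 2110^64≡142, 2110^128≡431, 2110^256≡2526, 2110^512≡1279, 2110^1024≡821, 2110^2048≡300
2569 = 2048 + 512 + 8 + 1, so 2110^2569 ≡ 300·1279·1421·2110 ≡ 60 (mod 2819)
R · y^e ≡ 874·60 = 52440 ≡ 1698 (mod 2819)

1698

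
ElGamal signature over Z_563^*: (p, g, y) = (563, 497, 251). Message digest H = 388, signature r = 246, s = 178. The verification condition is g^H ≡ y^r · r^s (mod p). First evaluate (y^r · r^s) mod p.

251^246 mod 563 = 326
246^178 mod 563 = 480
y^r · r^s ≡ 326·480 = 156480 ≡ 529 (mod 563)

529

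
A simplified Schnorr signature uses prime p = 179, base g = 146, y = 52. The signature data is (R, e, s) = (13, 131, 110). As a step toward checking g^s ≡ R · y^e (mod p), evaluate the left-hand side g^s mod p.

4

Squares mod 179: 146^1≡146, 146^2≡15, 146^4≡46, 146^8≡147, 146^16≡129, 146^32≡173, 146^64≡36
110 = 64 + 32 + 8 + 4 + 2, so 146^110 ≡ 36·173·147·46·15 ≡ 4 (mod 179)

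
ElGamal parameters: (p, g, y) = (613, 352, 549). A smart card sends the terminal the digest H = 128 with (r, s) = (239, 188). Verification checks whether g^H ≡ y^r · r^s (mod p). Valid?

no

Left side g^H mod p:
352^2 = 123904 ≡ 78
352^4 ≡ 78^2 = 6084 ≡ 567
352^8 ≡ 567^2 = 321489 ≡ 277
352^16 ≡ 277^2 = 76729 ≡ 104
352^32 ≡ 104^2 = 10816 ≡ 395
352^64 ≡ 395^2 = 156025 ≡ 323
352^128 ≡ 323^2 = 104329 ≡ 119
Right side y^r · r^s mod p:
549^2 = 301401 ≡ 418
549^4 ≡ 418^2 = 174724 ≡ 19
549^8 ≡ 19^2 = 361
549^16 ≡ 361^2 = 130321 ≡ 365
549^32 ≡ 365^2 = 133225 ≡ 204
549^64 ≡ 204^2 = 41616 ≡ 545
549^128 ≡ 545^2 = 297025 ≡ 333
239 = 128 + 64 + 32 + 8 + 4 + 2 + 1, so 549^239 ≡ 333·545·204·361·19·418·549 ≡ 131 (mod 613)
239^2 = 57121 ≡ 112
239^4 ≡ 112^2 = 12544 ≡ 284
239^8 ≡ 284^2 = 80656 ≡ 353
239^16 ≡ 353^2 = 124609 ≡ 170
239^32 ≡ 170^2 = 28900 ≡ 89
239^64 ≡ 89^2 = 7921 ≡ 565
239^128 ≡ 565^2 = 319225 ≡ 465
188 = 128 + 32 + 16 + 8 + 4, so 239^188 ≡ 465·89·170·353·284 ≡ 379 (mod 613)
131·379 = 49649 ≡ 609 (mod 613)
119 ≠ 609, so verification fails.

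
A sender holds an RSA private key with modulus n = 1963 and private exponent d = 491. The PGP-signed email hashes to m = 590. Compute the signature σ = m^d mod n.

1503

m^2 ≡ 590^2 = 348100 ≡ 649
m^4 ≡ 649^2 = 421201 ≡ 1119
m^8 ≡ 1119^2 = 1252161 ≡ 1730
m^16 ≡ 1730^2 = 2992900 ≡ 1288
m^32 ≡ 1288^2 = 1658944 ≡ 209
m^64 ≡ 209^2 = 43681 ≡ 495
m^128 ≡ 495^2 = 245025 ≡ 1613
m^256 ≡ 1613^2 = 2601769 ≡ 794
491 = 256 + 128 + 64 + 32 + 8 + 2 + 1, so m^491 ≡ 794·1613·495·209·1730·649·590 ≡ 1503 (mod 1963)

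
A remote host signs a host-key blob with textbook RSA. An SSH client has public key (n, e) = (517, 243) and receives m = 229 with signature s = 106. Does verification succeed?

fails

s^2 ≡ 106^2 = 11236 ≡ 379
s^4 ≡ 379^2 = 143641 ≡ 432
s^8 ≡ 432^2 = 186624 ≡ 504
s^16 ≡ 504^2 = 254016 ≡ 169
s^32 ≡ 169^2 = 28561 ≡ 126
s^64 ≡ 126^2 = 15876 ≡ 366
s^128 ≡ 366^2 = 133956 ≡ 53
243 = 128 + 64 + 32 + 16 + 2 + 1, so s^243 ≡ 53·366·126·169·379·106 ≡ 288 (mod 517)
288 ≠ 229, so verification fails.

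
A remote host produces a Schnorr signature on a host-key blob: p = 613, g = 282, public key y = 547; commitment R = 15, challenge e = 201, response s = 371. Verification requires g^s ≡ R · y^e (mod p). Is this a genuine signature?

forged

g^s mod p:
Squares mod 613: 282^1≡282, 282^2≡447, 282^4≡584, 282^8≡228, 282^16≡492, 282^32≡542, 282^64≡137, 282^128≡379, 282^256≡199
371 = 256 + 64 + 32 + 16 + 2 + 1, so 282^371 ≡ 199·137·542·492·447·282 ≡ 598 (mod 613)
R · y^e mod p:
Squares mod 613: 547^1≡547, 547^2≡65, 547^4≡547, 547^8≡65, 547^16≡547, 547^32≡65, 547^64≡547, 547^128≡65
201 = 128 + 64 + 8 + 1, so 547^201 ≡ 65·547·65·547 ≡ 1 (mod 613)
15·1 = 15 ≡ 15 (mod 613)
598 ≠ 15; the check fails.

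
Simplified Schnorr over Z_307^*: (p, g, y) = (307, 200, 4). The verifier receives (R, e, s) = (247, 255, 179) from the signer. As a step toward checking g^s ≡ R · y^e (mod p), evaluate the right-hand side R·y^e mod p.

247

4^255 mod 307 = 1
R · y^e ≡ 247·1 = 247 ≡ 247 (mod 307)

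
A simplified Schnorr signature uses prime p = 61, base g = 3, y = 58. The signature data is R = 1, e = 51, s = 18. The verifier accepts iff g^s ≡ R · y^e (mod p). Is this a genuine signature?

g^s mod p:
3^2 = 9
3^4 ≡ 9^2 = 81 ≡ 20
3^8 ≡ 20^2 = 400 ≡ 34
3^16 ≡ 34^2 = 1156 ≡ 58
18 = 16 + 2, so 3^18 ≡ 58·9 ≡ 34 (mod 61)
R · y^e mod p:
58^2 = 3364 ≡ 9
58^4 ≡ 9^2 = 81 ≡ 20
58^8 ≡ 20^2 = 400 ≡ 34
58^16 ≡ 34^2 = 1156 ≡ 58
58^32 ≡ 58^2 = 3364 ≡ 9
51 = 32 + 16 + 2 + 1, so 58^51 ≡ 9·58·9·58 ≡ 58 (mod 61)
1·58 = 58 ≡ 58 (mod 61)
34 ≠ 58; the check fails.

forged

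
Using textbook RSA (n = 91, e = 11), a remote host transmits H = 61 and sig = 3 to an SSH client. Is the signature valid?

valid

sig^11 mod 91 = 61
Since 61 equals the digest 61, verification succeeds.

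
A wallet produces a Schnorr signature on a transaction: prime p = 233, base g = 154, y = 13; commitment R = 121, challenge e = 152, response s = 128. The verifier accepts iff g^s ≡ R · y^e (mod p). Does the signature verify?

does not verify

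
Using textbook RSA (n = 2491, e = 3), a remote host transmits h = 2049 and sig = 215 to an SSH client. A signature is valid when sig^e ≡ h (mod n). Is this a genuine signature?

forged

sig^2 ≡ 215^2 = 46225 ≡ 1387
3 = 2 + 1, so sig^3 ≡ 1387·215 ≡ 1776 (mod 2491)
1776 ≠ 2049, so verification fails.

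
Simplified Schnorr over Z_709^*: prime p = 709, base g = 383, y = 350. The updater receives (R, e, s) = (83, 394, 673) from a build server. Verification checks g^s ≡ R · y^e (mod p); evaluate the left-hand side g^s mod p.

383^2 = 146689 ≡ 635
383^4 ≡ 635^2 = 403225 ≡ 513
383^8 ≡ 513^2 = 263169 ≡ 130
383^16 ≡ 130^2 = 16900 ≡ 593
383^32 ≡ 593^2 = 351649 ≡ 694
383^64 ≡ 694^2 = 481636 ≡ 225
383^128 ≡ 225^2 = 50625 ≡ 286
383^256 ≡ 286^2 = 81796 ≡ 261
383^512 ≡ 261^2 = 68121 ≡ 57
673 = 512 + 128 + 32 + 1, so 383^673 ≡ 57·286·694·383 ≡ 365 (mod 709)

365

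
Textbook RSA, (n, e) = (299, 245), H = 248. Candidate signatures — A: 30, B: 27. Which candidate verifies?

B

Candidate A: 30^2 = 900 ≡ 3; 30^4 ≡ 3^2 = 9; 30^8 ≡ 9^2 = 81; 30^16 ≡ 81^2 = 6561 ≡ 282; 30^32 ≡ 282^2 = 79524 ≡ 289; 30^64 ≡ 289^2 = 83521 ≡ 100; 30^128 ≡ 100^2 = 10000 ≡ 133; 245 = 128 + 64 + 32 + 16 + 4 + 1, so 30^245 ≡ 133·100·289·282·9·30 ≡ 205 (mod 299)
Candidate B: 27^2 = 729 ≡ 131; 27^4 ≡ 131^2 = 17161 ≡ 118; 27^8 ≡ 118^2 = 13924 ≡ 170; 27^16 ≡ 170^2 = 28900 ≡ 196; 27^32 ≡ 196^2 = 38416 ≡ 144; 27^64 ≡ 144^2 = 20736 ≡ 105; 27^128 ≡ 105^2 = 11025 ≡ 261; 245 = 128 + 64 + 32 + 16 + 4 + 1, so 27^245 ≡ 261·105·144·196·118·27 ≡ 248 (mod 299)
  → matches H = 248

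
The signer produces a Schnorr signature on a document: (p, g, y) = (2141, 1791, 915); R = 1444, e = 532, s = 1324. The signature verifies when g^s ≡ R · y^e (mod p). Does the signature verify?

g^s mod p:
1791^1324 mod 2141 = 733
R · y^e mod p:
915^532 mod 2141 = 515
1444·515 = 743660 ≡ 733 (mod 2141)
733 ≡ 733 (mod 2141); signature holds.

verifies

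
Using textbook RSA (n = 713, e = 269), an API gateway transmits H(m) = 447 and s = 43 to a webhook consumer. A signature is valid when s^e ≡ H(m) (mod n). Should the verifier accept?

accept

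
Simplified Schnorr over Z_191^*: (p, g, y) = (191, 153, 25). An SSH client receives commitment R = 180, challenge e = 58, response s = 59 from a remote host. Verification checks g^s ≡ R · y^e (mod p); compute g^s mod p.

107

153^2 = 23409 ≡ 107
153^4 ≡ 107^2 = 11449 ≡ 180
153^8 ≡ 180^2 = 32400 ≡ 121
153^16 ≡ 121^2 = 14641 ≡ 125
153^32 ≡ 125^2 = 15625 ≡ 154
59 = 32 + 16 + 8 + 2 + 1, so 153^59 ≡ 154·125·121·107·153 ≡ 107 (mod 191)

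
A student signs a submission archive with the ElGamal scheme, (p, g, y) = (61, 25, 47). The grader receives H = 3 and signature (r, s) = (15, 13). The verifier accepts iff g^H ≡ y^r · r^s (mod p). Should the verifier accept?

Left side g^H mod p:
Squares mod 61: 25^1≡25, 25^2≡15
3 = 2 + 1, so 25^3 ≡ 15·25 ≡ 9 (mod 61)
Right side y^r · r^s mod p:
Squares mod 61: 47^1≡47, 47^2≡13, 47^4≡47, 47^8≡13
15 = 8 + 4 + 2 + 1, so 47^15 ≡ 13·47·13·47 ≡ 1 (mod 61)
Squares mod 61: 15^1≡15, 15^2≡42, 15^4≡56, 15^8≡25
13 = 8 + 4 + 1, so 15^13 ≡ 25·56·15 ≡ 16 (mod 61)
1·16 = 16 ≡ 16 (mod 61)
9 ≠ 16, so verification fails.

reject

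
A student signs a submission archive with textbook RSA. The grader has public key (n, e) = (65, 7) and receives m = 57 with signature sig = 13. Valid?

sig^2 ≡ 13^2 = 169 ≡ 39
sig^4 ≡ 39^2 = 1521 ≡ 26
7 = 4 + 2 + 1, so sig^7 ≡ 26·39·13 ≡ 52 (mod 65)
52 ≠ 57, so verification fails.

no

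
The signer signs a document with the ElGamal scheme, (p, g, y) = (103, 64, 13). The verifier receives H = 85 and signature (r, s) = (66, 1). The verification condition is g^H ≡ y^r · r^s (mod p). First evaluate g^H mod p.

64^2 = 4096 ≡ 79
64^4 ≡ 79^2 = 6241 ≡ 61
64^8 ≡ 61^2 = 3721 ≡ 13
64^16 ≡ 13^2 = 169 ≡ 66
64^32 ≡ 66^2 = 4356 ≡ 30
64^64 ≡ 30^2 = 900 ≡ 76
85 = 64 + 16 + 4 + 1, so 64^85 ≡ 76·66·61·64 ≡ 1 (mod 103)

1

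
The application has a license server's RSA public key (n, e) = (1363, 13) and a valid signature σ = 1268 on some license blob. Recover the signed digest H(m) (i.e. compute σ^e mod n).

939

σ^2 ≡ 1268^2 = 1607824 ≡ 847
σ^4 ≡ 847^2 = 717409 ≡ 471
σ^8 ≡ 471^2 = 221841 ≡ 1035
13 = 8 + 4 + 1, so σ^13 ≡ 1035·471·1268 ≡ 939 (mod 1363)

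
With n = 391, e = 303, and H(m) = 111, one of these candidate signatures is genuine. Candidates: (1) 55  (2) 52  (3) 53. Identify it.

Candidate 1: Squares mod 391: 55^1≡55, 55^2≡288, 55^4≡52, 55^8≡358, 55^16≡307, 55^32≡18, 55^64≡324, 55^128≡188, 55^256≡154; 303 = 256 + 32 + 8 + 4 + 2 + 1, so 55^303 ≡ 154·18·358·52·288·55 ≡ 302 (mod 391)
Candidate 2: Squares mod 391: 52^1≡52, 52^2≡358, 52^4≡307, 52^8≡18, 52^16≡324, 52^32≡188, 52^64≡154, 52^128≡256, 52^256≡239; 303 = 256 + 32 + 8 + 4 + 2 + 1, so 52^303 ≡ 239·188·18·307·358·52 ≡ 35 (mod 391)
Candidate 3: Squares mod 391: 53^1≡53, 53^2≡72, 53^4≡101, 53^8≡35, 53^16≡52, 53^32≡358, 53^64≡307, 53^128≡18, 53^256≡324; 303 = 256 + 32 + 8 + 4 + 2 + 1, so 53^303 ≡ 324·358·35·101·72·53 ≡ 111 (mod 391)
  → matches H(m) = 111

3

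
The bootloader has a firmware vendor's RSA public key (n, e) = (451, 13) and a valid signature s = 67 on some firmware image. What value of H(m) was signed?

Squares mod 451: s^1≡67, s^2≡430, s^4≡441, s^8≡100
13 = 8 + 4 + 1, so s^13 ≡ 100·441·67 ≡ 199 (mod 451)

199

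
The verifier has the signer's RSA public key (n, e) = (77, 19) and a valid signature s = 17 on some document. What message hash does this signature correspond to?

s^2 ≡ 17^2 = 289 ≡ 58
s^4 ≡ 58^2 = 3364 ≡ 53
s^8 ≡ 53^2 = 2809 ≡ 37
s^16 ≡ 37^2 = 1369 ≡ 60
19 = 16 + 2 + 1, so s^19 ≡ 60·58·17 ≡ 24 (mod 77)

24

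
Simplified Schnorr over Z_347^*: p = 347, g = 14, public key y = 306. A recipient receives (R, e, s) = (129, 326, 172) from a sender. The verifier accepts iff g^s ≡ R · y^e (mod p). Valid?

g^s mod p:
Squares mod 347: 14^1≡14, 14^2≡196, 14^4≡246, 14^8≡138, 14^16≡306, 14^32≡293, 14^64≡140, 14^128≡168
172 = 128 + 32 + 8 + 4, so 14^172 ≡ 168·293·138·246 ≡ 124 (mod 347)
R · y^e mod p:
Squares mod 347: 306^1≡306, 306^2≡293, 306^4≡140, 306^8≡168, 306^16≡117, 306^32≡156, 306^64≡46, 306^128≡34, 306^256≡115
326 = 256 + 64 + 4 + 2, so 306^326 ≡ 115·46·140·293 ≡ 44 (mod 347)
129·44 = 5676 ≡ 124 (mod 347)
124 ≡ 124 (mod 347); signature holds.

yes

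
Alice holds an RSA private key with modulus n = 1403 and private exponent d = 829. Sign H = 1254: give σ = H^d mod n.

H^2 ≡ 1254^2 = 1572516 ≡ 1156
H^4 ≡ 1156^2 = 1336336 ≡ 680
H^8 ≡ 680^2 = 462400 ≡ 813
H^16 ≡ 813^2 = 660969 ≡ 156
H^32 ≡ 156^2 = 24336 ≡ 485
H^64 ≡ 485^2 = 235225 ≡ 924
H^128 ≡ 924^2 = 853776 ≡ 752
H^256 ≡ 752^2 = 565504 ≡ 95
H^512 ≡ 95^2 = 9025 ≡ 607
829 = 512 + 256 + 32 + 16 + 8 + 4 + 1, so H^829 ≡ 607·95·485·156·813·680·1254 ≡ 680 (mod 1403)

680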